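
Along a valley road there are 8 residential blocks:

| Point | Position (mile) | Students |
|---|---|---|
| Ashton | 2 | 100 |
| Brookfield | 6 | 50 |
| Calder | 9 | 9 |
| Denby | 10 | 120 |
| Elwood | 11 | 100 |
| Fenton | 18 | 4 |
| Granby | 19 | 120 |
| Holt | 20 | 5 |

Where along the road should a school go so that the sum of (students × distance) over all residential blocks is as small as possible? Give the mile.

For a sum of weighted absolute distances on a line, the optimum is the weighted median (not the mean). Total weight W = 508; half-weight = 254.
Sort by position and accumulate weight:
  mile 2 (Ashton, w=100) → cum 100
  mile 6 (Brookfield, w=50) → cum 150
  mile 9 (Calder, w=9) → cum 159
  mile 10 (Denby, w=120) → cum 279  ≥ 254 → median here
  mile 11 (Elwood, w=100) → cum 379
  mile 18 (Fenton, w=4) → cum 383
  mile 19 (Granby, w=120) → cum 503
  mile 20 (Holt, w=5) → cum 508
Optimal location: mile 10.

x = 10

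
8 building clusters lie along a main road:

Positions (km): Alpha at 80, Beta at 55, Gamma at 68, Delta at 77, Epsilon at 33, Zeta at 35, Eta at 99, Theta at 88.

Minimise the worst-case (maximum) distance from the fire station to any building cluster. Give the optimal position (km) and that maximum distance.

location 66, max distance 33

The 1-center on a line is the midpoint of the two extreme points: leftmost at 33, rightmost at 99.
Optimal location = (33 + 99)/2 = 66; maximum distance = (99 − 33)/2 = 33.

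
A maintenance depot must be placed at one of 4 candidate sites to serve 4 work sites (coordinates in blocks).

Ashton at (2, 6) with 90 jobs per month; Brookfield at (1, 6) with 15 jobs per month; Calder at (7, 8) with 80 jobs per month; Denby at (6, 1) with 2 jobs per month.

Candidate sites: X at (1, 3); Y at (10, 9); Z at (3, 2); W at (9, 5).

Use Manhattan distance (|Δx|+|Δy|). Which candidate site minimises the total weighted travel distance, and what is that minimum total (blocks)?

Total weighted distance at each candidate:
  X (1, 3): total = 1299
  Y (10, 9): total = 1514
  Z (3, 2): total = 1348
  W (9, 5): total = 1269
Minimum is at W with total 1269 blocks.

W, total 1269 blocks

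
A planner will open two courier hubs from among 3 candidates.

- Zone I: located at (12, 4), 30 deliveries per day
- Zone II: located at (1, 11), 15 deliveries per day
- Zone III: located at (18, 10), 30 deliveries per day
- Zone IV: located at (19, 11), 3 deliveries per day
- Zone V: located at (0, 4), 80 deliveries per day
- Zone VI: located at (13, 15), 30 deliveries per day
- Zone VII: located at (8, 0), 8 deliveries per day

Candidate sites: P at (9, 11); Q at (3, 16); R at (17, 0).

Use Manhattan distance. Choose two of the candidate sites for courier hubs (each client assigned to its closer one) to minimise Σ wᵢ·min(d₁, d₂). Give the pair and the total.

Evaluate every pair (each demand assigned to the nearer of the two):
  {P, Q}: total = 2271
  {P, R}: total = 2312
  {Q, R}: total = 2346
Best pair: {P, Q} with total 2271.

{P, Q}, total 2271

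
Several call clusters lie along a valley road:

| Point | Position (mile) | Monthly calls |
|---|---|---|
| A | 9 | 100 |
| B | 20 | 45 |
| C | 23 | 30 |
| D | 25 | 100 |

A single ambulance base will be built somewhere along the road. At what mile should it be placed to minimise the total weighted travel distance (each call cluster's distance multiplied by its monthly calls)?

x = 20

For a sum of weighted absolute distances on a line, the optimum is the weighted median (not the mean). Total weight W = 275; half-weight = 137.5.
Sort by position and accumulate weight:
  mile 9 (A, w=100) → cum 100
  mile 20 (B, w=45) → cum 145  ≥ 137.5 → median here
  mile 23 (C, w=30) → cum 175
  mile 25 (D, w=100) → cum 275
Optimal location: mile 20.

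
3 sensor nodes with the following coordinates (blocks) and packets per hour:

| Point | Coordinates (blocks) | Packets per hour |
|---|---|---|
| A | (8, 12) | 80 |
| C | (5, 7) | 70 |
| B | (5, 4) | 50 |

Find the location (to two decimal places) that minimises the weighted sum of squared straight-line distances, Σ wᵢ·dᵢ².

The minimiser of Σwᵢ‖p−pᵢ‖² is the weighted centroid p* = (Σwᵢpᵢ)/(Σwᵢ).
Σwᵢ = 200.
Σwᵢxᵢ = 80·8 + 70·5 + 50·5 = 1240.
Σwᵢyᵢ = 80·12 + 70·7 + 50·4 = 1650.
x* = 1240/200 = 6.20, y* = 1650/200 = 8.25.

(6.20, 8.25)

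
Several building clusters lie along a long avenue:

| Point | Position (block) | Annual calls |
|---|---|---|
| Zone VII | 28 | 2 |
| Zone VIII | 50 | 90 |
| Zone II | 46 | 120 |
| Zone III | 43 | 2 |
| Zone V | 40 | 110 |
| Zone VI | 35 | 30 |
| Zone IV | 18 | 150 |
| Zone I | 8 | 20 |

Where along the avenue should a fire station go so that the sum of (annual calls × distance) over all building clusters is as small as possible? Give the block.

x = 40

For a sum of weighted absolute distances on a line, the optimum is the weighted median (not the mean). Total weight W = 524; half-weight = 262.
Sort by position and accumulate weight:
  block 8 (Zone I, w=20) → cum 20
  block 18 (Zone IV, w=150) → cum 170
  block 28 (Zone VII, w=2) → cum 172
  block 35 (Zone VI, w=30) → cum 202
  block 40 (Zone V, w=110) → cum 312  ≥ 262 → median here
  block 43 (Zone III, w=2) → cum 314
  block 46 (Zone II, w=120) → cum 434
  block 50 (Zone VIII, w=90) → cum 524
Optimal location: block 40.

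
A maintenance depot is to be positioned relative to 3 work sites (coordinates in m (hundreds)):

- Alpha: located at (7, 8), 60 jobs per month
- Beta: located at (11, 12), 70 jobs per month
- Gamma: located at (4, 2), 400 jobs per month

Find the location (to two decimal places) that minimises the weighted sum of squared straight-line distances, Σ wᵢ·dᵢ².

The minimiser of Σwᵢ‖p−pᵢ‖² is the weighted centroid p* = (Σwᵢpᵢ)/(Σwᵢ).
Σwᵢ = 530.
Σwᵢxᵢ = 60·7 + 70·11 + 400·4 = 2790.
Σwᵢyᵢ = 60·8 + 70·12 + 400·2 = 2120.
x* = 2790/530 = 5.26, y* = 2120/530 = 4.00.

(5.26, 4.00)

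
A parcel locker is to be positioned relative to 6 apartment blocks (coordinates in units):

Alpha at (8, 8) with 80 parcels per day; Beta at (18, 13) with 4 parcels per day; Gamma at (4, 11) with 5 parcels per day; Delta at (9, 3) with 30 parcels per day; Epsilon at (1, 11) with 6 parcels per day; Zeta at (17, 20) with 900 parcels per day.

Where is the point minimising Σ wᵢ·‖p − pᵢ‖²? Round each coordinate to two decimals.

The minimiser of Σwᵢ‖p−pᵢ‖² is the weighted centroid p* = (Σwᵢpᵢ)/(Σwᵢ).
Σwᵢ = 1025.
Σwᵢxᵢ = 80·8 + 4·18 + 5·4 + 30·9 + 6·1 + 900·17 = 16308.
Σwᵢyᵢ = 80·8 + 4·13 + 5·11 + 30·3 + 6·11 + 900·20 = 18903.
x* = 16308/1025 = 15.91, y* = 18903/1025 = 18.44.

(15.91, 18.44)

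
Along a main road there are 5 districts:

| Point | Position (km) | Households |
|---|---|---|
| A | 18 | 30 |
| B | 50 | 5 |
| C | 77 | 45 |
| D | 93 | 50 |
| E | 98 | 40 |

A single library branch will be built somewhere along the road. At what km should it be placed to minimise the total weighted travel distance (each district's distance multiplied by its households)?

For a sum of weighted absolute distances on a line, the optimum is the weighted median (not the mean). Total weight W = 170; half-weight = 85.
Sort by position and accumulate weight:
  km 18 (A, w=30) → cum 30
  km 50 (B, w=5) → cum 35
  km 77 (C, w=45) → cum 80
  km 93 (D, w=50) → cum 130  ≥ 85 → median here
  km 98 (E, w=40) → cum 170
Optimal location: km 93.

x = 93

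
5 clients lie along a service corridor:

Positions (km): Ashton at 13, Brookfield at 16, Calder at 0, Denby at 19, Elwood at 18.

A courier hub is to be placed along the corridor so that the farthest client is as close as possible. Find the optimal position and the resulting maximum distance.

location 9.5, max distance 9.5

The 1-center on a line is the midpoint of the two extreme points: leftmost at 0, rightmost at 19.
Optimal location = (0 + 19)/2 = 9.5; maximum distance = (19 − 0)/2 = 9.5.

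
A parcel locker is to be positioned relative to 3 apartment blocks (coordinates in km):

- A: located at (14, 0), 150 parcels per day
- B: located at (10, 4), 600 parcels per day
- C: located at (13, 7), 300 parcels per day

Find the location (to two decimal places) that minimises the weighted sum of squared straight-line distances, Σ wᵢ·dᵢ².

(11.43, 4.29)

The minimiser of Σwᵢ‖p−pᵢ‖² is the weighted centroid p* = (Σwᵢpᵢ)/(Σwᵢ).
Σwᵢ = 1050.
Σwᵢxᵢ = 150·14 + 600·10 + 300·13 = 12000.
Σwᵢyᵢ = 150·0 + 600·4 + 300·7 = 4500.
x* = 12000/1050 = 11.43, y* = 4500/1050 = 4.29.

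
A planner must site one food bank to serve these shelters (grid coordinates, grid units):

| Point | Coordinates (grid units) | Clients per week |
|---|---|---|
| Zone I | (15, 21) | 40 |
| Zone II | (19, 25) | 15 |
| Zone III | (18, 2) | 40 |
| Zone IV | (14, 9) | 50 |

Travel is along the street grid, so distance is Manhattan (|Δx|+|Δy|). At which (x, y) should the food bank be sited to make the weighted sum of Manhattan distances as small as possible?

Manhattan distance separates: Σwᵢ(|x−xᵢ|+|y−yᵢ|) = Σwᵢ|x−xᵢ| + Σwᵢ|y−yᵢ|, so x and y are optimised independently as 1-D weighted medians.
Total weight W = 145; half = 72.5.
x-coordinate, sorted with cumulative weight:
  x=14 (Zone IV, w=50) cum 50
  x=15 (Zone I, w=40) cum 90  ← median
  x=18 (Zone III, w=40) cum 130
  x=19 (Zone II, w=15) cum 145
⇒ x* = 15
y-coordinate, sorted with cumulative weight:
  y=2 (Zone III, w=40) cum 40
  y=9 (Zone IV, w=50) cum 90  ← median
  y=21 (Zone I, w=40) cum 130
  y=25 (Zone II, w=15) cum 145
⇒ y* = 9

(15, 9)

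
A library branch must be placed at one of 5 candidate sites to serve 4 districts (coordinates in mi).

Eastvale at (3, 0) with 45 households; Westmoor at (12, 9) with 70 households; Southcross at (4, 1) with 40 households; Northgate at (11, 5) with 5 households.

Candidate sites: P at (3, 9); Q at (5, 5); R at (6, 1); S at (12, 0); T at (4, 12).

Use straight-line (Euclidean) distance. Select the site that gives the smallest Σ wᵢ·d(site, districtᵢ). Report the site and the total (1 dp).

R, total 954.3 mi

Total weighted distance at each candidate:
  P (3, 9): total = 1402.2
  Q (5, 5): total = 1001.6
  R (6, 1): total = 954.3
  S (12, 0): total = 1383.0
  T (4, 12): total = 1629.4
Minimum is at R with total 954.3 mi.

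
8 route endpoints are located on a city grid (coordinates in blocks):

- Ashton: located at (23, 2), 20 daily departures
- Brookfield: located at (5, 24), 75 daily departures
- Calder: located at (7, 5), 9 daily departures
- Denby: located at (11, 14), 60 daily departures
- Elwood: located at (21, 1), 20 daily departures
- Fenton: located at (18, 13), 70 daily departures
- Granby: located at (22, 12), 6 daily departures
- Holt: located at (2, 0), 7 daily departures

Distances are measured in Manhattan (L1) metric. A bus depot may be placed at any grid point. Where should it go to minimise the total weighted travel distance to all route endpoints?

Manhattan distance separates: Σwᵢ(|x−xᵢ|+|y−yᵢ|) = Σwᵢ|x−xᵢ| + Σwᵢ|y−yᵢ|, so x and y are optimised independently as 1-D weighted medians.
Total weight W = 267; half = 133.5.
x-coordinate, sorted with cumulative weight:
  x=2 (Holt, w=7) cum 7
  x=5 (Brookfield, w=75) cum 82
  x=7 (Calder, w=9) cum 91
  x=11 (Denby, w=60) cum 151  ← median
  x=18 (Fenton, w=70) cum 221
  x=21 (Elwood, w=20) cum 241
  x=22 (Granby, w=6) cum 247
  x=23 (Ashton, w=20) cum 267
⇒ x* = 11
y-coordinate, sorted with cumulative weight:
  y=0 (Holt, w=7) cum 7
  y=1 (Elwood, w=20) cum 27
  y=2 (Ashton, w=20) cum 47
  y=5 (Calder, w=9) cum 56
  y=12 (Granby, w=6) cum 62
  y=13 (Fenton, w=70) cum 132
  y=14 (Denby, w=60) cum 192  ← median
  y=24 (Brookfield, w=75) cum 267
⇒ y* = 14

(11, 14)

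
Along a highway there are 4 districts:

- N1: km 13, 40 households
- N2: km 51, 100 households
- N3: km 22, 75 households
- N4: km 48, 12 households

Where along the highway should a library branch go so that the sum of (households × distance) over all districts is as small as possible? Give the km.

For a sum of weighted absolute distances on a line, the optimum is the weighted median (not the mean). Total weight W = 227; half-weight = 113.5.
Sort by position and accumulate weight:
  km 13 (N1, w=40) → cum 40
  km 22 (N3, w=75) → cum 115  ≥ 113.5 → median here
  km 48 (N4, w=12) → cum 127
  km 51 (N2, w=100) → cum 227
Optimal location: km 22.

x = 22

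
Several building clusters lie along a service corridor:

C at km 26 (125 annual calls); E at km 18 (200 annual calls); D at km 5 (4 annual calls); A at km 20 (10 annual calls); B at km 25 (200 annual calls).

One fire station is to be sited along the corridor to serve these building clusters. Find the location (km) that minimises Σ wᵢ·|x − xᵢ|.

For a sum of weighted absolute distances on a line, the optimum is the weighted median (not the mean). Total weight W = 539; half-weight = 269.5.
Sort by position and accumulate weight:
  km 5 (D, w=4) → cum 4
  km 18 (E, w=200) → cum 204
  km 20 (A, w=10) → cum 214
  km 25 (B, w=200) → cum 414  ≥ 269.5 → median here
  km 26 (C, w=125) → cum 539
Optimal location: km 25.

x = 25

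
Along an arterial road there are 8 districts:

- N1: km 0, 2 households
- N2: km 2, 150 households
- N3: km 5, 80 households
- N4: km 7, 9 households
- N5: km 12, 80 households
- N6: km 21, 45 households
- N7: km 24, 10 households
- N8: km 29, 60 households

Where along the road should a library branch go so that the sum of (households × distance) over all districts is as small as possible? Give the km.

x = 5

For a sum of weighted absolute distances on a line, the optimum is the weighted median (not the mean). Total weight W = 436; half-weight = 218.
Sort by position and accumulate weight:
  km 0 (N1, w=2) → cum 2
  km 2 (N2, w=150) → cum 152
  km 5 (N3, w=80) → cum 232  ≥ 218 → median here
  km 7 (N4, w=9) → cum 241
  km 12 (N5, w=80) → cum 321
  km 21 (N6, w=45) → cum 366
  km 24 (N7, w=10) → cum 376
  km 29 (N8, w=60) → cum 436
Optimal location: km 5.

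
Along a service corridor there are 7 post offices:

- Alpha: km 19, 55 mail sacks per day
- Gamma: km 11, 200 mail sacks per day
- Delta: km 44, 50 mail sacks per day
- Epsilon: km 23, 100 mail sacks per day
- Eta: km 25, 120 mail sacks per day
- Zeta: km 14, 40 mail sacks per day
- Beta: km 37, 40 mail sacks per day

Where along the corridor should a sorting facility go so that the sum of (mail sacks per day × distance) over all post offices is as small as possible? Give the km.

x = 23

For a sum of weighted absolute distances on a line, the optimum is the weighted median (not the mean). Total weight W = 605; half-weight = 302.5.
Sort by position and accumulate weight:
  km 11 (Gamma, w=200) → cum 200
  km 14 (Zeta, w=40) → cum 240
  km 19 (Alpha, w=55) → cum 295
  km 23 (Epsilon, w=100) → cum 395  ≥ 302.5 → median here
  km 25 (Eta, w=120) → cum 515
  km 37 (Beta, w=40) → cum 555
  km 44 (Delta, w=50) → cum 605
Optimal location: km 23.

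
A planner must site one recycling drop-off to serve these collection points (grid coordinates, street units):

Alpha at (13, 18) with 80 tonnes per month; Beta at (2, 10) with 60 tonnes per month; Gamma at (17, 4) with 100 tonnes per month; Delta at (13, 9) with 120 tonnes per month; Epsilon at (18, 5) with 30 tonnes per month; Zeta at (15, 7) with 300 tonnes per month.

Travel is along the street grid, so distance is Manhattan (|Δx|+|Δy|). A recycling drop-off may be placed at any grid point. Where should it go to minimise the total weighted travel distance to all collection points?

Manhattan distance separates: Σwᵢ(|x−xᵢ|+|y−yᵢ|) = Σwᵢ|x−xᵢ| + Σwᵢ|y−yᵢ|, so x and y are optimised independently as 1-D weighted medians.
Total weight W = 690; half = 345.
x-coordinate, sorted with cumulative weight:
  x=2 (Beta, w=60) cum 60
  x=13 (Alpha, w=80) cum 140
  x=13 (Delta, w=120) cum 260
  x=15 (Zeta, w=300) cum 560  ← median
  x=17 (Gamma, w=100) cum 660
  x=18 (Epsilon, w=30) cum 690
⇒ x* = 15
y-coordinate, sorted with cumulative weight:
  y=4 (Gamma, w=100) cum 100
  y=5 (Epsilon, w=30) cum 130
  y=7 (Zeta, w=300) cum 430  ← median
  y=9 (Delta, w=120) cum 550
  y=10 (Beta, w=60) cum 610
  y=18 (Alpha, w=80) cum 690
⇒ y* = 7

(15, 7)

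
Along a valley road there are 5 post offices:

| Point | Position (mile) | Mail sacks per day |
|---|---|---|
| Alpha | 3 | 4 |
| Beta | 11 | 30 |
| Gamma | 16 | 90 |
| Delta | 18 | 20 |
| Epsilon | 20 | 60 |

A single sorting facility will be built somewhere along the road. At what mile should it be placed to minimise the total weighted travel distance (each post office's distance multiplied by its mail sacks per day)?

x = 16

For a sum of weighted absolute distances on a line, the optimum is the weighted median (not the mean). Total weight W = 204; half-weight = 102.
Sort by position and accumulate weight:
  mile 3 (Alpha, w=4) → cum 4
  mile 11 (Beta, w=30) → cum 34
  mile 16 (Gamma, w=90) → cum 124  ≥ 102 → median here
  mile 18 (Delta, w=20) → cum 144
  mile 20 (Epsilon, w=60) → cum 204
Optimal location: mile 16.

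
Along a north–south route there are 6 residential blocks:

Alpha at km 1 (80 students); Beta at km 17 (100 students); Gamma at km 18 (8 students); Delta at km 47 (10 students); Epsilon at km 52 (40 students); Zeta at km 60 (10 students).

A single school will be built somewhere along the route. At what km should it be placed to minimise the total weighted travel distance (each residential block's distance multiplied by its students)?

x = 17

For a sum of weighted absolute distances on a line, the optimum is the weighted median (not the mean). Total weight W = 248; half-weight = 124.
Sort by position and accumulate weight:
  km 1 (Alpha, w=80) → cum 80
  km 17 (Beta, w=100) → cum 180  ≥ 124 → median here
  km 18 (Gamma, w=8) → cum 188
  km 47 (Delta, w=10) → cum 198
  km 52 (Epsilon, w=40) → cum 238
  km 60 (Zeta, w=10) → cum 248
Optimal location: km 17.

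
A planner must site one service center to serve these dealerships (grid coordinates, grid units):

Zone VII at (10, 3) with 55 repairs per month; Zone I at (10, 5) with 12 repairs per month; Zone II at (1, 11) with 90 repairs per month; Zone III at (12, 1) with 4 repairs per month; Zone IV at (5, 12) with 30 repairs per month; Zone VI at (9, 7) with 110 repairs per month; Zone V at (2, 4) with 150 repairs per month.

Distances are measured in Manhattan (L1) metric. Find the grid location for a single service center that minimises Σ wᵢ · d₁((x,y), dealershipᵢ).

Manhattan distance separates: Σwᵢ(|x−xᵢ|+|y−yᵢ|) = Σwᵢ|x−xᵢ| + Σwᵢ|y−yᵢ|, so x and y are optimised independently as 1-D weighted medians.
Total weight W = 451; half = 225.5.
x-coordinate, sorted with cumulative weight:
  x=1 (Zone II, w=90) cum 90
  x=2 (Zone V, w=150) cum 240  ← median
  x=5 (Zone IV, w=30) cum 270
  x=9 (Zone VI, w=110) cum 380
  x=10 (Zone VII, w=55) cum 435
  x=10 (Zone I, w=12) cum 447
  x=12 (Zone III, w=4) cum 451
⇒ x* = 2
y-coordinate, sorted with cumulative weight:
  y=1 (Zone III, w=4) cum 4
  y=3 (Zone VII, w=55) cum 59
  y=4 (Zone V, w=150) cum 209
  y=5 (Zone I, w=12) cum 221
  y=7 (Zone VI, w=110) cum 331  ← median
  y=11 (Zone II, w=90) cum 421
  y=12 (Zone IV, w=30) cum 451
⇒ y* = 7

(2, 7)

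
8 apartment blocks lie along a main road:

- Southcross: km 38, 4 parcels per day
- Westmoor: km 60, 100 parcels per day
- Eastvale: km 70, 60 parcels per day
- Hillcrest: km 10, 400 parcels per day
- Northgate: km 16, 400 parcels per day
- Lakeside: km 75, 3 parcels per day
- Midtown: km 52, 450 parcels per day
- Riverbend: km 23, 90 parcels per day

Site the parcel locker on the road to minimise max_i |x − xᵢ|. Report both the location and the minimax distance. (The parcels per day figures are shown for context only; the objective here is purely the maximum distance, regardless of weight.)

The 1-center on a line is the midpoint of the two extreme points: leftmost at 10, rightmost at 75.
Optimal location = (10 + 75)/2 = 42.5; maximum distance = (75 − 10)/2 = 32.5.

location 42.5, max distance 32.5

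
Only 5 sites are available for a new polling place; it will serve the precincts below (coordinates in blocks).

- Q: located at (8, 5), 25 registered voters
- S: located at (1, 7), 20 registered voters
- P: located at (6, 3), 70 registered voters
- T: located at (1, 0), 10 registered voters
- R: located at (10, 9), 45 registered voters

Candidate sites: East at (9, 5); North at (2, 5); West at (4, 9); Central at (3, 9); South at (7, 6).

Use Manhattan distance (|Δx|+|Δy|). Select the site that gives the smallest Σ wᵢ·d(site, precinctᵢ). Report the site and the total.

Total weighted distance at each candidate:
  East (9, 5): total = 930
  North (2, 5): total = 1230
  West (4, 9): total = 1250
  Central (3, 9): total = 1360
  South (7, 6): total = 860
Minimum is at South with total 860 blocks.

South, total 860 blocks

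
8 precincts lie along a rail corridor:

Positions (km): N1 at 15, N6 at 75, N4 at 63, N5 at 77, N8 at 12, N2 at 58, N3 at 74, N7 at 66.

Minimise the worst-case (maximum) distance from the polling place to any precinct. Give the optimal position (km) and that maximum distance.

location 44.5, max distance 32.5

The 1-center on a line is the midpoint of the two extreme points: leftmost at 12, rightmost at 77.
Optimal location = (12 + 77)/2 = 44.5; maximum distance = (77 − 12)/2 = 32.5.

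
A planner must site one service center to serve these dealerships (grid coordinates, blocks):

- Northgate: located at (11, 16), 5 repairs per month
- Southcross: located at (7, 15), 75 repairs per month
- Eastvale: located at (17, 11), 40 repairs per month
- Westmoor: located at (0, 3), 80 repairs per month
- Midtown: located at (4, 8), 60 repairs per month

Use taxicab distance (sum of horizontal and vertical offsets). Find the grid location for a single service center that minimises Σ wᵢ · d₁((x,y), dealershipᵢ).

Manhattan distance separates: Σwᵢ(|x−xᵢ|+|y−yᵢ|) = Σwᵢ|x−xᵢ| + Σwᵢ|y−yᵢ|, so x and y are optimised independently as 1-D weighted medians.
Total weight W = 260; half = 130.
x-coordinate, sorted with cumulative weight:
  x=0 (Westmoor, w=80) cum 80
  x=4 (Midtown, w=60) cum 140  ← median
  x=7 (Southcross, w=75) cum 215
  x=11 (Northgate, w=5) cum 220
  x=17 (Eastvale, w=40) cum 260
⇒ x* = 4
y-coordinate, sorted with cumulative weight:
  y=3 (Westmoor, w=80) cum 80
  y=8 (Midtown, w=60) cum 140  ← median
  y=11 (Eastvale, w=40) cum 180
  y=15 (Southcross, w=75) cum 255
  y=16 (Northgate, w=5) cum 260
⇒ y* = 8

(4, 8)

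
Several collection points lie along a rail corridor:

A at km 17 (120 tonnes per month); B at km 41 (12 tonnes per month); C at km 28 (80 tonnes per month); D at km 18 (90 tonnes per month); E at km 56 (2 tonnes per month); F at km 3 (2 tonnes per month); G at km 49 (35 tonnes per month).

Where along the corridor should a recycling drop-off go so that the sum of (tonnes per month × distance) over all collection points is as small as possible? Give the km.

For a sum of weighted absolute distances on a line, the optimum is the weighted median (not the mean). Total weight W = 341; half-weight = 170.5.
Sort by position and accumulate weight:
  km 3 (F, w=2) → cum 2
  km 17 (A, w=120) → cum 122
  km 18 (D, w=90) → cum 212  ≥ 170.5 → median here
  km 28 (C, w=80) → cum 292
  km 41 (B, w=12) → cum 304
  km 49 (G, w=35) → cum 339
  km 56 (E, w=2) → cum 341
Optimal location: km 18.

x = 18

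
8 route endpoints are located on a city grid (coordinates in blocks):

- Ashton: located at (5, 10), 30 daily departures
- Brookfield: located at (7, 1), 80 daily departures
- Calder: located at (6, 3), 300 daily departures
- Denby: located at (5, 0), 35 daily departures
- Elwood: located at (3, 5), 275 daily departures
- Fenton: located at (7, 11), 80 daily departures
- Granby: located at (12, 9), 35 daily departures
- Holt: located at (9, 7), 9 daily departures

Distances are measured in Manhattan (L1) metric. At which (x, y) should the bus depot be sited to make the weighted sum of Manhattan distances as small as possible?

Manhattan distance separates: Σwᵢ(|x−xᵢ|+|y−yᵢ|) = Σwᵢ|x−xᵢ| + Σwᵢ|y−yᵢ|, so x and y are optimised independently as 1-D weighted medians.
Total weight W = 844; half = 422.
x-coordinate, sorted with cumulative weight:
  x=3 (Elwood, w=275) cum 275
  x=5 (Ashton, w=30) cum 305
  x=5 (Denby, w=35) cum 340
  x=6 (Calder, w=300) cum 640  ← median
  x=7 (Brookfield, w=80) cum 720
  x=7 (Fenton, w=80) cum 800
  x=9 (Holt, w=9) cum 809
  x=12 (Granby, w=35) cum 844
⇒ x* = 6
y-coordinate, sorted with cumulative weight:
  y=0 (Denby, w=35) cum 35
  y=1 (Brookfield, w=80) cum 115
  y=3 (Calder, w=300) cum 415
  y=5 (Elwood, w=275) cum 690  ← median
  y=7 (Holt, w=9) cum 699
  y=9 (Granby, w=35) cum 734
  y=10 (Ashton, w=30) cum 764
  y=11 (Fenton, w=80) cum 844
⇒ y* = 5

(6, 5)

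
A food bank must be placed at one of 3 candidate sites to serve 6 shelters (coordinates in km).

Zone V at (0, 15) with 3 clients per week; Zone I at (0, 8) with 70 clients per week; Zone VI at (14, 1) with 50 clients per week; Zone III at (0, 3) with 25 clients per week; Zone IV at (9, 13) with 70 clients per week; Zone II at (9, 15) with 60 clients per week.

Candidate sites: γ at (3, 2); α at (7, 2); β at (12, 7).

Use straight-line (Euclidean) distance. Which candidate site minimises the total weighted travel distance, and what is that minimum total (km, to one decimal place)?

Total weighted distance at each candidate:
  γ (3, 2): total = 2877.1
  α (7, 2): total = 2791.8
  β (12, 7): total = 2500.8
Minimum is at β with total 2500.8 km.

β, total 2500.8 km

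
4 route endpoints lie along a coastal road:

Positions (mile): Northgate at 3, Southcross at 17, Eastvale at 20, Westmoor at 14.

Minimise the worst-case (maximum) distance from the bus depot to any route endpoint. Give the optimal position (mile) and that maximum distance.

location 11.5, max distance 8.5

The 1-center on a line is the midpoint of the two extreme points: leftmost at 3, rightmost at 20.
Optimal location = (3 + 20)/2 = 11.5; maximum distance = (20 − 3)/2 = 8.5.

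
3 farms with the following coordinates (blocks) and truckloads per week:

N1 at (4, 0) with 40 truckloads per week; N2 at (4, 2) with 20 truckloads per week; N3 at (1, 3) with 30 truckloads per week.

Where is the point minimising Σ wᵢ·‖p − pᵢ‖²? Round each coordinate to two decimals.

The minimiser of Σwᵢ‖p−pᵢ‖² is the weighted centroid p* = (Σwᵢpᵢ)/(Σwᵢ).
Σwᵢ = 90.
Σwᵢxᵢ = 40·4 + 20·4 + 30·1 = 270.
Σwᵢyᵢ = 40·0 + 20·2 + 30·3 = 130.
x* = 270/90 = 3.00, y* = 130/90 = 1.44.

(3.00, 1.44)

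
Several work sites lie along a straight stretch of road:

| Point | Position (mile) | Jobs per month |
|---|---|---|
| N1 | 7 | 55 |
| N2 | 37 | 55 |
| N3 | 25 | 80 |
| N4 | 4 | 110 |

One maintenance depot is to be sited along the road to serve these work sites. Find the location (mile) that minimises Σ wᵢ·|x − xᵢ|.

For a sum of weighted absolute distances on a line, the optimum is the weighted median (not the mean). Total weight W = 300; half-weight = 150.
Sort by position and accumulate weight:
  mile 4 (N4, w=110) → cum 110
  mile 7 (N1, w=55) → cum 165  ≥ 150 → median here
  mile 25 (N3, w=80) → cum 245
  mile 37 (N2, w=55) → cum 300
Optimal location: mile 7.

x = 7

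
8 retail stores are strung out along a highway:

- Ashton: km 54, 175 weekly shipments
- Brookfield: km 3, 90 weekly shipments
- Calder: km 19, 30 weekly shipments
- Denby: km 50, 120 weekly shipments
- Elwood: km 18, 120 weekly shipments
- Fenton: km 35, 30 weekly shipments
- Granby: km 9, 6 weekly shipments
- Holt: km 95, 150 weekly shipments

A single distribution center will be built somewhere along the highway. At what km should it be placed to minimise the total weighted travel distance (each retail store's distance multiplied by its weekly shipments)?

For a sum of weighted absolute distances on a line, the optimum is the weighted median (not the mean). Total weight W = 721; half-weight = 360.5.
Sort by position and accumulate weight:
  km 3 (Brookfield, w=90) → cum 90
  km 9 (Granby, w=6) → cum 96
  km 18 (Elwood, w=120) → cum 216
  km 19 (Calder, w=30) → cum 246
  km 35 (Fenton, w=30) → cum 276
  km 50 (Denby, w=120) → cum 396  ≥ 360.5 → median here
  km 54 (Ashton, w=175) → cum 571
  km 95 (Holt, w=150) → cum 721
Optimal location: km 50.

x = 50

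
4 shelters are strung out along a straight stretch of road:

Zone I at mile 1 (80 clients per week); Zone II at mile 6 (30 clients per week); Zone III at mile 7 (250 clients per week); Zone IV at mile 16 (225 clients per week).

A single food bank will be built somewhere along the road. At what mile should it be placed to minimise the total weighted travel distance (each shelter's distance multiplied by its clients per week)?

For a sum of weighted absolute distances on a line, the optimum is the weighted median (not the mean). Total weight W = 585; half-weight = 292.5.
Sort by position and accumulate weight:
  mile 1 (Zone I, w=80) → cum 80
  mile 6 (Zone II, w=30) → cum 110
  mile 7 (Zone III, w=250) → cum 360  ≥ 292.5 → median here
  mile 16 (Zone IV, w=225) → cum 585
Optimal location: mile 7.

x = 7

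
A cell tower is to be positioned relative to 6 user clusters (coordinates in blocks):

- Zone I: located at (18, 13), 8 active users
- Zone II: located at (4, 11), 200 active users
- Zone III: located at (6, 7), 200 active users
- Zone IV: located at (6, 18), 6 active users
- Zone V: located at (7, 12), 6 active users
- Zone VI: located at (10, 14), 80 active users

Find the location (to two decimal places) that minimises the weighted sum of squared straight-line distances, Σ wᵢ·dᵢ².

(6.04, 10.01)

The minimiser of Σwᵢ‖p−pᵢ‖² is the weighted centroid p* = (Σwᵢpᵢ)/(Σwᵢ).
Σwᵢ = 500.
Σwᵢxᵢ = 8·18 + 200·4 + 200·6 + 6·6 + 6·7 + 80·10 = 3022.
Σwᵢyᵢ = 8·13 + 200·11 + 200·7 + 6·18 + 6·12 + 80·14 = 5004.
x* = 3022/500 = 6.04, y* = 5004/500 = 10.01.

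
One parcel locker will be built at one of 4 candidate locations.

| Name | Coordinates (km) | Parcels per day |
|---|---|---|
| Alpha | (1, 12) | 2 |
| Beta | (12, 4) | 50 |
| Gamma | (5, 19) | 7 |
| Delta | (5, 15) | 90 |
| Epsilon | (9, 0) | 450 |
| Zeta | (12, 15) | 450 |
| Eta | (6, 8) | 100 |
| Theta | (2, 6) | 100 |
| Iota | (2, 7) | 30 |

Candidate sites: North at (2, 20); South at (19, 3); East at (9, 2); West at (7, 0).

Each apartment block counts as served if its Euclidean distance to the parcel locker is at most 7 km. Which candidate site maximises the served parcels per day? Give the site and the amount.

East, covering 600

Coverage radius r = 7 km; a point is covered iff (Δx)²+(Δy)² ≤ 7² = 49.
  North (2, 20): covers {Gamma, Delta} → 97
  South (19, 3): covers {none} → 0
  East (9, 2): covers {Beta, Epsilon, Eta} → 600
  West (7, 0): covers {Beta, Epsilon} → 500
Maximum coverage at East: 600 parcels per day.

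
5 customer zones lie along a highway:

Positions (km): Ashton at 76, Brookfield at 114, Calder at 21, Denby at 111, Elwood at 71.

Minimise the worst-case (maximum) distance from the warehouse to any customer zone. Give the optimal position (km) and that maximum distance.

location 67.5, max distance 46.5

The 1-center on a line is the midpoint of the two extreme points: leftmost at 21, rightmost at 114.
Optimal location = (21 + 114)/2 = 67.5; maximum distance = (114 − 21)/2 = 46.5.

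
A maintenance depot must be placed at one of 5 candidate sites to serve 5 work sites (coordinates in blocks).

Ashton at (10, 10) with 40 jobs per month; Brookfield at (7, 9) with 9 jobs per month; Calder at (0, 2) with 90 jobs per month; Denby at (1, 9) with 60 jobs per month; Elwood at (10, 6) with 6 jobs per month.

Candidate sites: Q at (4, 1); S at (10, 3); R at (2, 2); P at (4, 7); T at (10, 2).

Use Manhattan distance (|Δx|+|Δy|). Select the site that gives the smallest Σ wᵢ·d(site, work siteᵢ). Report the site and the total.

Total weighted distance at each candidate:
  Q (4, 1): total = 1875
  S (10, 3): total = 2269
  R (2, 2): total = 1480
  P (4, 7): total = 1557
  T (10, 2): total = 2294
Minimum is at R with total 1480 blocks.

R, total 1480 blocks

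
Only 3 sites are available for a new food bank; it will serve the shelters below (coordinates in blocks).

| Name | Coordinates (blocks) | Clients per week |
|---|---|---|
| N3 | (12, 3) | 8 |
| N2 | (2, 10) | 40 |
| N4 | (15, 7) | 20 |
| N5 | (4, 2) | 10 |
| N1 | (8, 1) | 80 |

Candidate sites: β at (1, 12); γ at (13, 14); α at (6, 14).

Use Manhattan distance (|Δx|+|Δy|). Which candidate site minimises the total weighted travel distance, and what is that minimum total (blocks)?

Total weighted distance at each candidate:
  β (1, 12): total = 2230
  γ (13, 14): total = 2526
  α (6, 14): total = 2116
Minimum is at α with total 2116 blocks.

α, total 2116 blocks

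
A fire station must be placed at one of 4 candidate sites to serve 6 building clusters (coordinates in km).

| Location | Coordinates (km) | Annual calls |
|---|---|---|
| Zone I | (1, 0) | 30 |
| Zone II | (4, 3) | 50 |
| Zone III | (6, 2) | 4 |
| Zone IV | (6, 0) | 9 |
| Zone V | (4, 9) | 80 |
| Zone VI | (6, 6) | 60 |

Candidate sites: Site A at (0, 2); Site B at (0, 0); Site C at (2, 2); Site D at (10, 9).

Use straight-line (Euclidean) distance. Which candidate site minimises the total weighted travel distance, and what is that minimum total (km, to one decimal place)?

Site C, total 1157.0 km

Total weighted distance at each candidate:
  Site A (0, 2): total = 1431.8
  Site B (0, 0): total = 1656.3
  Site C (2, 2): total = 1157.0
  Site D (10, 9): total = 1707.0
Minimum is at Site C with total 1157.0 km.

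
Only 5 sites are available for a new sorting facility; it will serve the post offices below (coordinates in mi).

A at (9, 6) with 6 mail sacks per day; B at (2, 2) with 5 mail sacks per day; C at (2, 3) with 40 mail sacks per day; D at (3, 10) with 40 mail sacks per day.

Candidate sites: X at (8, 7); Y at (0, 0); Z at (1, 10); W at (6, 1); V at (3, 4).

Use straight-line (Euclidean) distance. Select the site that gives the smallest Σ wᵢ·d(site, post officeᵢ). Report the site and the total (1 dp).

V, total 345.7 mi

Total weighted distance at each candidate:
  X (8, 7): total = 569.2
  Y (0, 0): total = 640.9
  Z (1, 10): total = 456.8
  W (6, 1): total = 614.0
  V (3, 4): total = 345.7
Minimum is at V with total 345.7 mi.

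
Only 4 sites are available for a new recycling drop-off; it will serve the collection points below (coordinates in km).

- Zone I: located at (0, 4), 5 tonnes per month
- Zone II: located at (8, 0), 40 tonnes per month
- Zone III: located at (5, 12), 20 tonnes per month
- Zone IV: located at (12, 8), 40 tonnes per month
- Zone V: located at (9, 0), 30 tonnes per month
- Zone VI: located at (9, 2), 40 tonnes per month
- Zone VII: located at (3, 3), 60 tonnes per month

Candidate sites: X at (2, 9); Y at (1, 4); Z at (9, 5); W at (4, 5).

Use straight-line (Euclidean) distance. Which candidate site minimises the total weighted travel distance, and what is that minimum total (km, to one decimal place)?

Total weighted distance at each candidate:
  X (2, 9): total = 2049.4
  Y (1, 4): total = 1706.9
  Z (9, 5): total = 1229.7
  W (4, 5): total = 1339.5
Minimum is at Z with total 1229.7 km.

Z, total 1229.7 km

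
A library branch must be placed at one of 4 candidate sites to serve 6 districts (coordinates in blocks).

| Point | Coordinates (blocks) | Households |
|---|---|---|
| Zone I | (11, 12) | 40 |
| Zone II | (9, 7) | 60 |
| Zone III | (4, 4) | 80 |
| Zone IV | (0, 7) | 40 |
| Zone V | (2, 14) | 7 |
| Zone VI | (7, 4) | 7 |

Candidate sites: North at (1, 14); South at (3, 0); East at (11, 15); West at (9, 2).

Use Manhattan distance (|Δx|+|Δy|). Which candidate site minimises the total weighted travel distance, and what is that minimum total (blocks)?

Total weighted distance at each candidate:
  North (1, 14): total = 2859
  South (3, 0): total = 2541
  East (11, 15): total = 3095
  West (9, 2): total = 2061
Minimum is at West with total 2061 blocks.

West, total 2061 blocks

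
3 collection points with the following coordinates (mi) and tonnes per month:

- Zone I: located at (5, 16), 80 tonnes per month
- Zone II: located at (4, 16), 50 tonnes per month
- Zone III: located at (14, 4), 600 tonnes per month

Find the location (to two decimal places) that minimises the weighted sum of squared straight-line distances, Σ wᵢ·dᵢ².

(12.33, 6.14)

The minimiser of Σwᵢ‖p−pᵢ‖² is the weighted centroid p* = (Σwᵢpᵢ)/(Σwᵢ).
Σwᵢ = 730.
Σwᵢxᵢ = 80·5 + 50·4 + 600·14 = 9000.
Σwᵢyᵢ = 80·16 + 50·16 + 600·4 = 4480.
x* = 9000/730 = 12.33, y* = 4480/730 = 6.14.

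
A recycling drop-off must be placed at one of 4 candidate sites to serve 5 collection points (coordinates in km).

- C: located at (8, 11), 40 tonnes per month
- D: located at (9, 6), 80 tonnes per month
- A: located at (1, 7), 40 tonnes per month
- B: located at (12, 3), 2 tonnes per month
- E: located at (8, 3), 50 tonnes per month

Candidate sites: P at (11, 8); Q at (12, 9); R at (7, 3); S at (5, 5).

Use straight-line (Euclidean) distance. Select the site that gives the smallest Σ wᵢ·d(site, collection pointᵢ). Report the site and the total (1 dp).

Total weighted distance at each candidate:
  P (11, 8): total = 1099.7
  Q (12, 9): total = 1338.1
  R (7, 3): total = 959.4
  S (5, 5): total = 971.9
Minimum is at R with total 959.4 km.

R, total 959.4 km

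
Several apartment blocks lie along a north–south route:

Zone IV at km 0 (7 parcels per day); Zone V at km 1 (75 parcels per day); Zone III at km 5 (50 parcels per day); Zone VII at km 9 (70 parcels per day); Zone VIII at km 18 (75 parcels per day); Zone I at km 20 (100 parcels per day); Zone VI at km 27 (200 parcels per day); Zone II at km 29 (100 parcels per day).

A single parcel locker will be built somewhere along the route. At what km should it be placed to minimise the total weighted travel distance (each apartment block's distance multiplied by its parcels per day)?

x = 20

For a sum of weighted absolute distances on a line, the optimum is the weighted median (not the mean). Total weight W = 677; half-weight = 338.5.
Sort by position and accumulate weight:
  km 0 (Zone IV, w=7) → cum 7
  km 1 (Zone V, w=75) → cum 82
  km 5 (Zone III, w=50) → cum 132
  km 9 (Zone VII, w=70) → cum 202
  km 18 (Zone VIII, w=75) → cum 277
  km 20 (Zone I, w=100) → cum 377  ≥ 338.5 → median here
  km 27 (Zone VI, w=200) → cum 577
  km 29 (Zone II, w=100) → cum 677
Optimal location: km 20.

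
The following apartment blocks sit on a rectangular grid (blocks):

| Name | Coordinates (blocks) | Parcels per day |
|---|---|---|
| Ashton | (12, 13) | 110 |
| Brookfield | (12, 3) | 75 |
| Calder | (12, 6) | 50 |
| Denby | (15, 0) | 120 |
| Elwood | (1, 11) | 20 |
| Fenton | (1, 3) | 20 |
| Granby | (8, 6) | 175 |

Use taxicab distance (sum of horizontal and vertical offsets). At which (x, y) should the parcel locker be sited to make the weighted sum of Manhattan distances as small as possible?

Manhattan distance separates: Σwᵢ(|x−xᵢ|+|y−yᵢ|) = Σwᵢ|x−xᵢ| + Σwᵢ|y−yᵢ|, so x and y are optimised independently as 1-D weighted medians.
Total weight W = 570; half = 285.
x-coordinate, sorted with cumulative weight:
  x=1 (Elwood, w=20) cum 20
  x=1 (Fenton, w=20) cum 40
  x=8 (Granby, w=175) cum 215
  x=12 (Ashton, w=110) cum 325  ← median
  x=12 (Brookfield, w=75) cum 400
  x=12 (Calder, w=50) cum 450
  x=15 (Denby, w=120) cum 570
⇒ x* = 12
y-coordinate, sorted with cumulative weight:
  y=0 (Denby, w=120) cum 120
  y=3 (Brookfield, w=75) cum 195
  y=3 (Fenton, w=20) cum 215
  y=6 (Calder, w=50) cum 265
  y=6 (Granby, w=175) cum 440  ← median
  y=11 (Elwood, w=20) cum 460
  y=13 (Ashton, w=110) cum 570
⇒ y* = 6

(12, 6)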